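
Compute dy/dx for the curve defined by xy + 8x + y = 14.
Differentiate the relation implicitly: treat y = y(x) and apply the chain rule, so every y-derivative picks up a y' = dy/dx factor.

With everything moved to the left-hand side, differentiate term by term:
  d/dx[xy] = x·y' + y
  d/dx[8x] = 8
  d/dx[y] = y'
  d/dx[-14] = 0

Separating the contributions that come from x directly and those that come through y:
  without y':      y + 8
  multiplying y':  x + 1

so (y + 8) + (x + 1)·y' = 0, and therefore
  dy/dx = -(y + 8)/(x + 1) = (-y - 8)/(x + 1)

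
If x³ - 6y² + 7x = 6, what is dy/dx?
Apply d/dx to both sides, remembering that y depends on x. Each occurrence of y therefore brings in a y' = dy/dx via the chain rule.

With F(x, y) equal to the left-hand side minus the right, differentiate F term by term:
  d/dx[x^3] = 3x^2
  d/dx[7x] = 7
  d/dx[-6y^2] = -12y·y'
  d/dx[-6] = 0
Adding these up, d/dx[F] = 0 becomes
  (3x^2 + 7) + (-12y)·y' = 0,
so isolating y',
  dy/dx = -(3x^2 + 7)/(-12y) = (3x^2 + 7)/(12y)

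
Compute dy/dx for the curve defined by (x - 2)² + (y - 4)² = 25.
Take d/dx of both sides. Since y is implicitly a function of x, the chain rule attaches a y' = dy/dx factor whenever we differentiate through y.

Set F(x, y) = (left side) − (right side), so the curve is F = 0. Differentiating each term of F:
  d/dx[(x - 2)^2] = 2x - 4
  d/dx[(y - 4)^2] = 2·y'(y - 4)
  d/dx[-25] = 0

Collecting, the y'-free part is the partial derivative in x and the y' coefficient is the partial derivative in y:
  ∂F/∂x = 2x - 4
  ∂F/∂y = 2y - 8

so d/dx[F(x, y(x))] = ∂F/∂x + (∂F/∂y)·y' = 0. Rearranging,
  dy/dx = -(∂F/∂x)/(∂F/∂y) = -(2x - 4)/(2y - 8) = (2 - x)/(y - 4)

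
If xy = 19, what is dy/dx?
Apply d/dx to both sides, remembering that y depends on x. Each occurrence of y therefore brings in a y' = dy/dx via the chain rule.

With F(x, y) equal to the left-hand side minus the right, differentiate F term by term:
  d/dx[xy] = x·y' + y
  d/dx[-19] = 0
Adding these up, d/dx[F] = 0 becomes
  (y) + (x)·y' = 0,
so isolating y',
  dy/dx = -(y)/(x) = -y/x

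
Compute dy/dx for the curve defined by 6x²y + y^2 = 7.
Differentiate the relation implicitly: treat y = y(x) and apply the chain rule, so every y-derivative picks up a y' = dy/dx factor.

With everything moved to the left-hand side, differentiate term by term:
  d/dx[6x^2y] = 6x^2·y' + 12xy
  d/dx[y^2] = 2y·y'
  d/dx[-7] = 0

Separating the contributions that come from x directly and those that come through y:
  without y':      12xy
  multiplying y':  6x^2 + 2y

so (12xy) + (6x^2 + 2y)·y' = 0, and therefore
  dy/dx = -(12xy)/(6x^2 + 2y) = -6xy/(3x^2 + y)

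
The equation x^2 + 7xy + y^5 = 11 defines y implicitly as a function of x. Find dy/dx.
Differentiate the relation implicitly: treat y = y(x) and apply the chain rule, so every y-derivative picks up a y' = dy/dx factor.

With everything moved to the left-hand side, differentiate term by term:
  d/dx[x^2] = 2x
  d/dx[7xy] = 7x·y' + 7y
  d/dx[y^5] = 5y^4·y'
  d/dx[-11] = 0

Separating the contributions that come from x directly and those that come through y:
  without y':      2x + 7y
  multiplying y':  7x + 5y^4

so (2x + 7y) + (7x + 5y^4)·y' = 0, and therefore
  dy/dx = -(2x + 7y)/(7x + 5y^4) = (-2x - 7y)/(7x + 5y^4)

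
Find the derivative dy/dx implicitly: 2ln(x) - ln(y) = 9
Apply d/dx to both sides, remembering that y depends on x. Each occurrence of y therefore brings in a y' = dy/dx via the chain rule.

With F(x, y) equal to the left-hand side minus the right, differentiate F term by term:
  d/dx[2ln(x)] = 2/x
  d/dx[-ln(y)] = -y'/y
  d/dx[-9] = 0
Adding these up, d/dx[F] = 0 becomes
  (2/x) + (-1/y)·y' = 0,
so isolating y',
  dy/dx = -(2/x)/(-1/y) = 2y/x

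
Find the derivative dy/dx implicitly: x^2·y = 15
Apply d/dx to both sides, remembering that y depends on x. Each occurrence of y therefore brings in a y' = dy/dx via the chain rule.

With F(x, y) equal to the left-hand side minus the right, differentiate F term by term:
  d/dx[x^2y] = x^2·y' + 2xy
  d/dx[-15] = 0
Adding these up, d/dx[F] = 0 becomes
  (2xy) + (x^2)·y' = 0,
so isolating y',
  dy/dx = -(2xy)/(x^2) = -2y/x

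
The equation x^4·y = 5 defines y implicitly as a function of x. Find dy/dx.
Take d/dx of both sides. Since y is implicitly a function of x, the chain rule attaches a y' = dy/dx factor whenever we differentiate through y.

Set F(x, y) = (left side) − (right side), so the curve is F = 0. Differentiating each term of F:
  d/dx[x^4y] = x^4·y' + 4x^3y
  d/dx[-5] = 0

Collecting, the y'-free part is the partial derivative in x and the y' coefficient is the partial derivative in y:
  ∂F/∂x = 4x^3y
  ∂F/∂y = x^4

so d/dx[F(x, y(x))] = ∂F/∂x + (∂F/∂y)·y' = 0. Rearranging,
  dy/dx = -(∂F/∂x)/(∂F/∂y) = -(4x^3y)/(x^4) = -4y/x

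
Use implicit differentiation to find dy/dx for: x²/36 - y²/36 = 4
Differentiate both sides with respect to x, treating y as y(x). By the chain rule, any term containing y contributes a factor of y' = dy/dx when we differentiate it.

Move every term to one side and write the relation as F(x, y) = 0. Term by term,
  d/dx[x^2/36] = x/18
  d/dx[-y^2/36] = -y·y'/18
  d/dx[-4] = 0

The pieces without y' make up ∂F/∂x and the coefficient of y' is ∂F/∂y:
  ∂F/∂x = x/18,
  ∂F/∂y = -y/18.

Since d/dx[F] = ∂F/∂x + (∂F/∂y)·y' = 0, solve for y':
  (∂F/∂y)·y' = -∂F/∂x
  dy/dx = -(∂F/∂x)/(∂F/∂y) = -(x/18)/(-y/18) = x/y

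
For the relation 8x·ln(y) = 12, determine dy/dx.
Differentiate both sides with respect to x, treating y as y(x). By the chain rule, any term containing y contributes a factor of y' = dy/dx when we differentiate it.

Move every term to one side and write the relation as F(x, y) = 0. Term by term,
  d/dx[8x·ln(y)] = 8x·y'/y + 8ln(y)
  d/dx[-12] = 0

The pieces without y' make up ∂F/∂x and the coefficient of y' is ∂F/∂y:
  ∂F/∂x = 8ln(y),
  ∂F/∂y = 8x/y.

Since d/dx[F] = ∂F/∂x + (∂F/∂y)·y' = 0, solve for y':
  (∂F/∂y)·y' = -∂F/∂x
  dy/dx = -(∂F/∂x)/(∂F/∂y) = -(8ln(y))/(8x/y) = -y·ln(y)/x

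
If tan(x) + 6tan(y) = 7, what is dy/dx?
Differentiate the relation implicitly: treat y = y(x) and apply the chain rule, so every y-derivative picks up a y' = dy/dx factor.

With everything moved to the left-hand side, differentiate term by term:
  d/dx[tan(x)] = tan(x)^2 + 1
  d/dx[6tan(y)] = 6·y'(tan(y)^2 + 1)
  d/dx[-7] = 0

Separating the contributions that come from x directly and those that come through y:
  without y':      tan(x)^2 + 1
  multiplying y':  6tan(y)^2 + 6

so (tan(x)^2 + 1) + (6tan(y)^2 + 6)·y' = 0, and therefore
  dy/dx = -(tan(x)^2 + 1)/(6tan(y)^2 + 6) = -cos(y)^2/(6cos(x)^2)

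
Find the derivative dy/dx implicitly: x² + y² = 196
Differentiate the relation implicitly: treat y = y(x) and apply the chain rule, so every y-derivative picks up a y' = dy/dx factor.

With everything moved to the left-hand side, differentiate term by term:
  d/dx[x^2] = 2x
  d/dx[y^2] = 2y·y'
  d/dx[-196] = 0

Separating the contributions that come from x directly and those that come through y:
  without y':      2x
  multiplying y':  2y

so (2x) + (2y)·y' = 0, and therefore
  dy/dx = -(2x)/(2y) = -x/y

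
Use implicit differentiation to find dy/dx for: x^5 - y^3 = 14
Apply d/dx to both sides, remembering that y depends on x. Each occurrence of y therefore brings in a y' = dy/dx via the chain rule.

With F(x, y) equal to the left-hand side minus the right, differentiate F term by term:
  d/dx[x^5] = 5x^4
  d/dx[-y^3] = -3y^2·y'
  d/dx[-14] = 0
Adding these up, d/dx[F] = 0 becomes
  (5x^4) + (-3y^2)·y' = 0,
so isolating y',
  dy/dx = -(5x^4)/(-3y^2) = 5x^4/(3y^2)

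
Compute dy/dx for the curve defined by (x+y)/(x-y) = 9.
Differentiate the relation implicitly: treat y = y(x) and apply the chain rule, so every y-derivative picks up a y' = dy/dx factor.

With everything moved to the left-hand side, differentiate term by term:
  d/dx[(x + y)/(x - y)] = (y' + 1)/(x - y) + (x + y)(y' - 1)/(x - y)^2
  d/dx[-9] = 0

Separating the contributions that come from x directly and those that come through y:
  without y':      1/(x - y) - (x + y)/(x - y)^2
  multiplying y':  1/(x - y) + (x + y)/(x - y)^2

so (1/(x - y) - (x + y)/(x - y)^2) + (1/(x - y) + (x + y)/(x - y)^2)·y' = 0, and therefore
  dy/dx = -(1/(x - y) - (x + y)/(x - y)^2)/(1/(x - y) + (x + y)/(x - y)^2)
        = -(-2y/(x - y)^2)/(2x/(x - y)^2) = y/x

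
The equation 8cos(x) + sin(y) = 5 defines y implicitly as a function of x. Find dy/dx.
Differentiate the relation implicitly: treat y = y(x) and apply the chain rule, so every y-derivative picks up a y' = dy/dx factor.

With everything moved to the left-hand side, differentiate term by term:
  d/dx[sin(y)] = y'·cos(y)
  d/dx[8cos(x)] = -8sin(x)
  d/dx[-5] = 0

Separating the contributions that come from x directly and those that come through y:
  without y':      -8sin(x)
  multiplying y':  cos(y)

so (-8sin(x)) + (cos(y))·y' = 0, and therefore
  dy/dx = -(-8sin(x))/(cos(y)) = 8sin(x)/cos(y)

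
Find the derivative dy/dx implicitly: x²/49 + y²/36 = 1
Take d/dx of both sides. Since y is implicitly a function of x, the chain rule attaches a y' = dy/dx factor whenever we differentiate through y.

Set F(x, y) = (left side) − (right side), so the curve is F = 0. Differentiating each term of F:
  d/dx[x^2/49] = 2x/49
  d/dx[y^2/36] = y·y'/18
  d/dx[-1] = 0

Collecting, the y'-free part is the partial derivative in x and the y' coefficient is the partial derivative in y:
  ∂F/∂x = 2x/49
  ∂F/∂y = y/18

so d/dx[F(x, y(x))] = ∂F/∂x + (∂F/∂y)·y' = 0. Rearranging,
  dy/dx = -(∂F/∂x)/(∂F/∂y) = -(2x/49)/(y/18) = -36x/(49y)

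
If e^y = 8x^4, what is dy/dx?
Differentiate both sides with respect to x, treating y as y(x). By the chain rule, any term containing y contributes a factor of y' = dy/dx when we differentiate it.

Move every term to one side and write the relation as F(x, y) = 0. Term by term,
  d/dx[-8x^4] = -32x^3
  d/dx[e^(y)] = y'·e^(y)

The pieces without y' make up ∂F/∂x and the coefficient of y' is ∂F/∂y:
  ∂F/∂x = -32x^3,
  ∂F/∂y = e^(y).

Since d/dx[F] = ∂F/∂x + (∂F/∂y)·y' = 0, solve for y':
  (∂F/∂y)·y' = -∂F/∂x
  dy/dx = -(∂F/∂x)/(∂F/∂y) = -(-32x^3)/(e^(y)) = 32x^3e^(-y)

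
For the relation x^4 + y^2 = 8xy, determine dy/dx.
Differentiate both sides with respect to x, treating y as y(x). By the chain rule, any term containing y contributes a factor of y' = dy/dx when we differentiate it.

Move every term to one side and write the relation as F(x, y) = 0. Term by term,
  d/dx[x^4] = 4x^3
  d/dx[-8xy] = -8x·y' - 8y
  d/dx[y^2] = 2y·y'

The pieces without y' make up ∂F/∂x and the coefficient of y' is ∂F/∂y:
  ∂F/∂x = 4x^3 - 8y,
  ∂F/∂y = -8x + 2y.

Since d/dx[F] = ∂F/∂x + (∂F/∂y)·y' = 0, solve for y':
  (∂F/∂y)·y' = -∂F/∂x
  dy/dx = -(∂F/∂x)/(∂F/∂y) = -(4x^3 - 8y)/(-8x + 2y) = 2(x^3 - 2y)/(4x - y)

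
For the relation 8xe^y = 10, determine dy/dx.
Apply d/dx to both sides, remembering that y depends on x. Each occurrence of y therefore brings in a y' = dy/dx via the chain rule.

With F(x, y) equal to the left-hand side minus the right, differentiate F term by term:
  d/dx[8x·e^(y)] = 8x·y'·e^(y) + 8e^(y)
  d/dx[-10] = 0
Adding these up, d/dx[F] = 0 becomes
  (8e^(y)) + (8x·e^(y))·y' = 0,
so isolating y',
  dy/dx = -(8e^(y))/(8x·e^(y)) = -1/x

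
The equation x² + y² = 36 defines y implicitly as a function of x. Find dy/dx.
Differentiate the relation implicitly: treat y = y(x) and apply the chain rule, so every y-derivative picks up a y' = dy/dx factor.

With everything moved to the left-hand side, differentiate term by term:
  d/dx[x^2] = 2x
  d/dx[y^2] = 2y·y'
  d/dx[-36] = 0

Separating the contributions that come from x directly and those that come through y:
  without y':      2x
  multiplying y':  2y

so (2x) + (2y)·y' = 0, and therefore
  dy/dx = -(2x)/(2y) = -x/y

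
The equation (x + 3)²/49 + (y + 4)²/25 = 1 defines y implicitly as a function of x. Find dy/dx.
Differentiate the relation implicitly: treat y = y(x) and apply the chain rule, so every y-derivative picks up a y' = dy/dx factor.

With everything moved to the left-hand side, differentiate term by term:
  d/dx[(x + 3)^2/49] = 2x/49 + 6/49
  d/dx[(y + 4)^2/25] = 2·y'(y + 4)/25
  d/dx[-1] = 0

Separating the contributions that come from x directly and those that come through y:
  without y':      2x/49 + 6/49
  multiplying y':  2y/25 + 8/25

so (2x/49 + 6/49) + (2y/25 + 8/25)·y' = 0, and therefore
  dy/dx = -(2x/49 + 6/49)/(2y/25 + 8/25)
        = -(2(x + 3)/49)/(2(y + 4)/25) = 25(-x - 3)/(49(y + 4))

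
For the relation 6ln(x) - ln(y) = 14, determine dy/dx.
Differentiate the relation implicitly: treat y = y(x) and apply the chain rule, so every y-derivative picks up a y' = dy/dx factor.

With everything moved to the left-hand side, differentiate term by term:
  d/dx[6ln(x)] = 6/x
  d/dx[-ln(y)] = -y'/y
  d/dx[-14] = 0

Separating the contributions that come from x directly and those that come through y:
  without y':      6/x
  multiplying y':  -1/y

so (6/x) + (-1/y)·y' = 0, and therefore
  dy/dx = -(6/x)/(-1/y) = 6y/x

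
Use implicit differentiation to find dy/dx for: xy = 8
Differentiate the relation implicitly: treat y = y(x) and apply the chain rule, so every y-derivative picks up a y' = dy/dx factor.

With everything moved to the left-hand side, differentiate term by term:
  d/dx[xy] = x·y' + y
  d/dx[-8] = 0

Separating the contributions that come from x directly and those that come through y:
  without y':      y
  multiplying y':  x

so (y) + (x)·y' = 0, and therefore
  dy/dx = -(y)/(x) = -y/x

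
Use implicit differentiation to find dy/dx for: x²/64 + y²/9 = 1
Apply d/dx to both sides, remembering that y depends on x. Each occurrence of y therefore brings in a y' = dy/dx via the chain rule.

With F(x, y) equal to the left-hand side minus the right, differentiate F term by term:
  d/dx[x^2/64] = x/32
  d/dx[y^2/9] = 2y·y'/9
  d/dx[-1] = 0
Adding these up, d/dx[F] = 0 becomes
  (x/32) + (2y/9)·y' = 0,
so isolating y',
  dy/dx = -(x/32)/(2y/9) = -9x/(64y)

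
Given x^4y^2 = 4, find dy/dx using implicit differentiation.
Differentiate both sides with respect to x, treating y as y(x). By the chain rule, any term containing y contributes a factor of y' = dy/dx when we differentiate it.

Move every term to one side and write the relation as F(x, y) = 0. Term by term,
  d/dx[x^4y^2] = 2x^4y·y' + 4x^3y^2
  d/dx[-4] = 0

The pieces without y' make up ∂F/∂x and the coefficient of y' is ∂F/∂y:
  ∂F/∂x = 4x^3y^2,
  ∂F/∂y = 2x^4y.

Since d/dx[F] = ∂F/∂x + (∂F/∂y)·y' = 0, solve for y':
  (∂F/∂y)·y' = -∂F/∂x
  dy/dx = -(∂F/∂x)/(∂F/∂y) = -(4x^3y^2)/(2x^4y) = -2y/x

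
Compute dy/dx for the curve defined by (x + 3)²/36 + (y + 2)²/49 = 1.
Apply d/dx to both sides, remembering that y depends on x. Each occurrence of y therefore brings in a y' = dy/dx via the chain rule.

With F(x, y) equal to the left-hand side minus the right, differentiate F term by term:
  d/dx[(x + 3)^2/36] = x/18 + 1/6
  d/dx[(y + 2)^2/49] = 2·y'(y + 2)/49
  d/dx[-1] = 0
Adding these up, d/dx[F] = 0 becomes
  (x/18 + 1/6) + (2y/49 + 4/49)·y' = 0,
so isolating y',
  dy/dx = -(x/18 + 1/6)/(2y/49 + 4/49)
        = -((x + 3)/18)/(2(y + 2)/49) = 49(-x - 3)/(36(y + 2))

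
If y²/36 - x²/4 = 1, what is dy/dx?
Apply d/dx to both sides, remembering that y depends on x. Each occurrence of y therefore brings in a y' = dy/dx via the chain rule.

With F(x, y) equal to the left-hand side minus the right, differentiate F term by term:
  d/dx[-x^2/4] = -x/2
  d/dx[y^2/36] = y·y'/18
  d/dx[-1] = 0
Adding these up, d/dx[F] = 0 becomes
  (-x/2) + (y/18)·y' = 0,
so isolating y',
  dy/dx = -(-x/2)/(y/18) = 9x/y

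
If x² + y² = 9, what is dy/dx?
Differentiate the relation implicitly: treat y = y(x) and apply the chain rule, so every y-derivative picks up a y' = dy/dx factor.

With everything moved to the left-hand side, differentiate term by term:
  d/dx[x^2] = 2x
  d/dx[y^2] = 2y·y'
  d/dx[-9] = 0

Separating the contributions that come from x directly and those that come through y:
  without y':      2x
  multiplying y':  2y

so (2x) + (2y)·y' = 0, and therefore
  dy/dx = -(2x)/(2y) = -x/y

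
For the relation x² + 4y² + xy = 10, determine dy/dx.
Differentiate both sides with respect to x, treating y as y(x). By the chain rule, any term containing y contributes a factor of y' = dy/dx when we differentiate it.

Move every term to one side and write the relation as F(x, y) = 0. Term by term,
  d/dx[x^2] = 2x
  d/dx[xy] = x·y' + y
  d/dx[4y^2] = 8y·y'
  d/dx[-10] = 0

The pieces without y' make up ∂F/∂x and the coefficient of y' is ∂F/∂y:
  ∂F/∂x = 2x + y,
  ∂F/∂y = x + 8y.

Since d/dx[F] = ∂F/∂x + (∂F/∂y)·y' = 0, solve for y':
  (∂F/∂y)·y' = -∂F/∂x
  dy/dx = -(∂F/∂x)/(∂F/∂y) = -(2x + y)/(x + 8y) = (-2x - y)/(x + 8y)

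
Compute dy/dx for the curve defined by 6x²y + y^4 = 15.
Take d/dx of both sides. Since y is implicitly a function of x, the chain rule attaches a y' = dy/dx factor whenever we differentiate through y.

Set F(x, y) = (left side) − (right side), so the curve is F = 0. Differentiating each term of F:
  d/dx[6x^2y] = 6x^2·y' + 12xy
  d/dx[y^4] = 4y^3·y'
  d/dx[-15] = 0

Collecting, the y'-free part is the partial derivative in x and the y' coefficient is the partial derivative in y:
  ∂F/∂x = 12xy
  ∂F/∂y = 6x^2 + 4y^3

so d/dx[F(x, y(x))] = ∂F/∂x + (∂F/∂y)·y' = 0. Rearranging,
  dy/dx = -(∂F/∂x)/(∂F/∂y) = -(12xy)/(6x^2 + 4y^3) = -6xy/(3x^2 + 2y^3)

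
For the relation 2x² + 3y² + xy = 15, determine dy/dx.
Differentiate both sides with respect to x, treating y as y(x). By the chain rule, any term containing y contributes a factor of y' = dy/dx when we differentiate it.

Move every term to one side and write the relation as F(x, y) = 0. Term by term,
  d/dx[2x^2] = 4x
  d/dx[xy] = x·y' + y
  d/dx[3y^2] = 6y·y'
  d/dx[-15] = 0

The pieces without y' make up ∂F/∂x and the coefficient of y' is ∂F/∂y:
  ∂F/∂x = 4x + y,
  ∂F/∂y = x + 6y.

Since d/dx[F] = ∂F/∂x + (∂F/∂y)·y' = 0, solve for y':
  (∂F/∂y)·y' = -∂F/∂x
  dy/dx = -(∂F/∂x)/(∂F/∂y) = -(4x + y)/(x + 6y) = (-4x - y)/(x + 6y)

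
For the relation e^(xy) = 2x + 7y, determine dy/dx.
Differentiate the relation implicitly: treat y = y(x) and apply the chain rule, so every y-derivative picks up a y' = dy/dx factor.

With everything moved to the left-hand side, differentiate term by term:
  d/dx[-2x] = -2
  d/dx[-7y] = -7·y'
  d/dx[e^(xy)] = (x·y' + y)·e^(xy)

Separating the contributions that come from x directly and those that come through y:
  without y':      y·e^(xy) - 2
  multiplying y':  x·e^(xy) - 7

so (y·e^(xy) - 2) + (x·e^(xy) - 7)·y' = 0, and therefore
  dy/dx = -(y·e^(xy) - 2)/(x·e^(xy) - 7) = (-y·e^(xy) + 2)/(x·e^(xy) - 7)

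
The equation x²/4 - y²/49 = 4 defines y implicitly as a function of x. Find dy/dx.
Differentiate the relation implicitly: treat y = y(x) and apply the chain rule, so every y-derivative picks up a y' = dy/dx factor.

With everything moved to the left-hand side, differentiate term by term:
  d/dx[x^2/4] = x/2
  d/dx[-y^2/49] = -2y·y'/49
  d/dx[-4] = 0

Separating the contributions that come from x directly and those that come through y:
  without y':      x/2
  multiplying y':  -2y/49

so (x/2) + (-2y/49)·y' = 0, and therefore
  dy/dx = -(x/2)/(-2y/49) = 49x/(4y)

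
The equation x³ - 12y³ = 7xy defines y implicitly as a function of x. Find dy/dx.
Apply d/dx to both sides, remembering that y depends on x. Each occurrence of y therefore brings in a y' = dy/dx via the chain rule.

With F(x, y) equal to the left-hand side minus the right, differentiate F term by term:
  d/dx[x^3] = 3x^2
  d/dx[-7xy] = -7x·y' - 7y
  d/dx[-12y^3] = -36y^2·y'
Adding these up, d/dx[F] = 0 becomes
  (3x^2 - 7y) + (-7x - 36y^2)·y' = 0,
so isolating y',
  dy/dx = -(3x^2 - 7y)/(-7x - 36y^2) = (3x^2 - 7y)/(7x + 36y^2)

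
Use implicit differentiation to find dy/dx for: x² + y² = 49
Differentiate the relation implicitly: treat y = y(x) and apply the chain rule, so every y-derivative picks up a y' = dy/dx factor.

With everything moved to the left-hand side, differentiate term by term:
  d/dx[x^2] = 2x
  d/dx[y^2] = 2y·y'
  d/dx[-49] = 0

Separating the contributions that come from x directly and those that come through y:
  without y':      2x
  multiplying y':  2y

so (2x) + (2y)·y' = 0, and therefore
  dy/dx = -(2x)/(2y) = -x/y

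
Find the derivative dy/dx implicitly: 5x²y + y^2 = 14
Differentiate the relation implicitly: treat y = y(x) and apply the chain rule, so every y-derivative picks up a y' = dy/dx factor.

With everything moved to the left-hand side, differentiate term by term:
  d/dx[5x^2y] = 5x^2·y' + 10xy
  d/dx[y^2] = 2y·y'
  d/dx[-14] = 0

Separating the contributions that come from x directly and those that come through y:
  without y':      10xy
  multiplying y':  5x^2 + 2y

so (10xy) + (5x^2 + 2y)·y' = 0, and therefore
  dy/dx = -(10xy)/(5x^2 + 2y) = -10xy/(5x^2 + 2y)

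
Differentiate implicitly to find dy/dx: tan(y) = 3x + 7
Take d/dx of both sides. Since y is implicitly a function of x, the chain rule attaches a y' = dy/dx factor whenever we differentiate through y.

Set F(x, y) = (left side) − (right side), so the curve is F = 0. Differentiating each term of F:
  d/dx[-3x] = -3
  d/dx[tan(y)] = y'(tan(y)^2 + 1)
  d/dx[-7] = 0

Collecting, the y'-free part is the partial derivative in x and the y' coefficient is the partial derivative in y:
  ∂F/∂x = -3
  ∂F/∂y = tan(y)^2 + 1

so d/dx[F(x, y(x))] = ∂F/∂x + (∂F/∂y)·y' = 0. Rearranging,
  dy/dx = -(∂F/∂x)/(∂F/∂y) = -(-3)/(tan(y)^2 + 1) = 3cos(y)^2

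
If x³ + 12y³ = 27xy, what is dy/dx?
Take d/dx of both sides. Since y is implicitly a function of x, the chain rule attaches a y' = dy/dx factor whenever we differentiate through y.

Set F(x, y) = (left side) − (right side), so the curve is F = 0. Differentiating each term of F:
  d/dx[x^3] = 3x^2
  d/dx[-27xy] = -27x·y' - 27y
  d/dx[12y^3] = 36y^2·y'

Collecting, the y'-free part is the partial derivative in x and the y' coefficient is the partial derivative in y:
  ∂F/∂x = 3x^2 - 27y
  ∂F/∂y = -27x + 36y^2

so d/dx[F(x, y(x))] = ∂F/∂x + (∂F/∂y)·y' = 0. Rearranging,
  dy/dx = -(∂F/∂x)/(∂F/∂y) = -(3x^2 - 27y)/(-27x + 36y^2) = (x^2 - 9y)/(3(3x - 4y^2))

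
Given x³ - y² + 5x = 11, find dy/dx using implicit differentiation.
Differentiate the relation implicitly: treat y = y(x) and apply the chain rule, so every y-derivative picks up a y' = dy/dx factor.

With everything moved to the left-hand side, differentiate term by term:
  d/dx[x^3] = 3x^2
  d/dx[5x] = 5
  d/dx[-y^2] = -2y·y'
  d/dx[-11] = 0

Separating the contributions that come from x directly and those that come through y:
  without y':      3x^2 + 5
  multiplying y':  -2y

so (3x^2 + 5) + (-2y)·y' = 0, and therefore
  dy/dx = -(3x^2 + 5)/(-2y) = (3x^2 + 5)/(2y)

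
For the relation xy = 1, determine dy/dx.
Differentiate the relation implicitly: treat y = y(x) and apply the chain rule, so every y-derivative picks up a y' = dy/dx factor.

With everything moved to the left-hand side, differentiate term by term:
  d/dx[xy] = x·y' + y
  d/dx[-1] = 0

Separating the contributions that come from x directly and those that come through y:
  without y':      y
  multiplying y':  x

so (y) + (x)·y' = 0, and therefore
  dy/dx = -(y)/(x) = -y/x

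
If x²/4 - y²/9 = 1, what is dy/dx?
Differentiate both sides with respect to x, treating y as y(x). By the chain rule, any term containing y contributes a factor of y' = dy/dx when we differentiate it.

Move every term to one side and write the relation as F(x, y) = 0. Term by term,
  d/dx[x^2/4] = x/2
  d/dx[-y^2/9] = -2y·y'/9
  d/dx[-1] = 0

The pieces without y' make up ∂F/∂x and the coefficient of y' is ∂F/∂y:
  ∂F/∂x = x/2,
  ∂F/∂y = -2y/9.

Since d/dx[F] = ∂F/∂x + (∂F/∂y)·y' = 0, solve for y':
  (∂F/∂y)·y' = -∂F/∂x
  dy/dx = -(∂F/∂x)/(∂F/∂y) = -(x/2)/(-2y/9) = 9x/(4y)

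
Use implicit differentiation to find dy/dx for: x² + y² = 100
Differentiate the relation implicitly: treat y = y(x) and apply the chain rule, so every y-derivative picks up a y' = dy/dx factor.

With everything moved to the left-hand side, differentiate term by term:
  d/dx[x^2] = 2x
  d/dx[y^2] = 2y·y'
  d/dx[-100] = 0

Separating the contributions that come from x directly and those that come through y:
  without y':      2x
  multiplying y':  2y

so (2x) + (2y)·y' = 0, and therefore
  dy/dx = -(2x)/(2y) = -x/y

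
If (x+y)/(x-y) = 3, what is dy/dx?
Differentiate the relation implicitly: treat y = y(x) and apply the chain rule, so every y-derivative picks up a y' = dy/dx factor.

With everything moved to the left-hand side, differentiate term by term:
  d/dx[(x + y)/(x - y)] = (y' + 1)/(x - y) + (x + y)(y' - 1)/(x - y)^2
  d/dx[-3] = 0

Separating the contributions that come from x directly and those that come through y:
  without y':      1/(x - y) - (x + y)/(x - y)^2
  multiplying y':  1/(x - y) + (x + y)/(x - y)^2

so (1/(x - y) - (x + y)/(x - y)^2) + (1/(x - y) + (x + y)/(x - y)^2)·y' = 0, and therefore
  dy/dx = -(1/(x - y) - (x + y)/(x - y)^2)/(1/(x - y) + (x + y)/(x - y)^2)
        = -(-2y/(x - y)^2)/(2x/(x - y)^2) = y/x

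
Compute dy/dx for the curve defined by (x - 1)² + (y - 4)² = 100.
Differentiate both sides with respect to x, treating y as y(x). By the chain rule, any term containing y contributes a factor of y' = dy/dx when we differentiate it.

Move every term to one side and write the relation as F(x, y) = 0. Term by term,
  d/dx[(x - 1)^2] = 2x - 2
  d/dx[(y - 4)^2] = 2·y'(y - 4)
  d/dx[-100] = 0

The pieces without y' make up ∂F/∂x and the coefficient of y' is ∂F/∂y:
  ∂F/∂x = 2x - 2,
  ∂F/∂y = 2y - 8.

Since d/dx[F] = ∂F/∂x + (∂F/∂y)·y' = 0, solve for y':
  (∂F/∂y)·y' = -∂F/∂x
  dy/dx = -(∂F/∂x)/(∂F/∂y) = -(2x - 2)/(2y - 8) = (1 - x)/(y - 4)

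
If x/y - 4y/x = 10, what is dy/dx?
Take d/dx of both sides. Since y is implicitly a function of x, the chain rule attaches a y' = dy/dx factor whenever we differentiate through y.

Set F(x, y) = (left side) − (right side), so the curve is F = 0. Differentiating each term of F:
  d/dx[x/y] = -x·y'/y^2 + 1/y
  d/dx[-4y/x] = -4·y'/x + 4y/x^2
  d/dx[-10] = 0

Collecting, the y'-free part is the partial derivative in x and the y' coefficient is the partial derivative in y:
  ∂F/∂x = 1/y + 4y/x^2
  ∂F/∂y = -x/y^2 - 4/x

so d/dx[F(x, y(x))] = ∂F/∂x + (∂F/∂y)·y' = 0. Rearranging,
  dy/dx = -(∂F/∂x)/(∂F/∂y) = -(1/y + 4y/x^2)/(-x/y^2 - 4/x)
        = -((x^2 + 4y^2)/(x^2y))/(-(x^2 + 4y^2)/(xy^2)) = y/x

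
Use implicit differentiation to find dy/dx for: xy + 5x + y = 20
Differentiate the relation implicitly: treat y = y(x) and apply the chain rule, so every y-derivative picks up a y' = dy/dx factor.

With everything moved to the left-hand side, differentiate term by term:
  d/dx[xy] = x·y' + y
  d/dx[5x] = 5
  d/dx[y] = y'
  d/dx[-20] = 0

Separating the contributions that come from x directly and those that come through y:
  without y':      y + 5
  multiplying y':  x + 1

so (y + 5) + (x + 1)·y' = 0, and therefore
  dy/dx = -(y + 5)/(x + 1) = (-y - 5)/(x + 1)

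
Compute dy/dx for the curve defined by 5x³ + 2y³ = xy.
Differentiate both sides with respect to x, treating y as y(x). By the chain rule, any term containing y contributes a factor of y' = dy/dx when we differentiate it.

Move every term to one side and write the relation as F(x, y) = 0. Term by term,
  d/dx[5x^3] = 15x^2
  d/dx[-xy] = -x·y' - y
  d/dx[2y^3] = 6y^2·y'

The pieces without y' make up ∂F/∂x and the coefficient of y' is ∂F/∂y:
  ∂F/∂x = 15x^2 - y,
  ∂F/∂y = -x + 6y^2.

Since d/dx[F] = ∂F/∂x + (∂F/∂y)·y' = 0, solve for y':
  (∂F/∂y)·y' = -∂F/∂x
  dy/dx = -(∂F/∂x)/(∂F/∂y) = -(15x^2 - y)/(-x + 6y^2) = (15x^2 - y)/(x - 6y^2)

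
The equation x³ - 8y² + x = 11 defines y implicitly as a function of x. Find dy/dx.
Differentiate the relation implicitly: treat y = y(x) and apply the chain rule, so every y-derivative picks up a y' = dy/dx factor.

With everything moved to the left-hand side, differentiate term by term:
  d/dx[x^3] = 3x^2
  d/dx[x] = 1
  d/dx[-8y^2] = -16y·y'
  d/dx[-11] = 0

Separating the contributions that come from x directly and those that come through y:
  without y':      3x^2 + 1
  multiplying y':  -16y

so (3x^2 + 1) + (-16y)·y' = 0, and therefore
  dy/dx = -(3x^2 + 1)/(-16y) = (3x^2 + 1)/(16y)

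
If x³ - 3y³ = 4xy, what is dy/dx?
Apply d/dx to both sides, remembering that y depends on x. Each occurrence of y therefore brings in a y' = dy/dx via the chain rule.

With F(x, y) equal to the left-hand side minus the right, differentiate F term by term:
  d/dx[x^3] = 3x^2
  d/dx[-4xy] = -4x·y' - 4y
  d/dx[-3y^3] = -9y^2·y'
Adding these up, d/dx[F] = 0 becomes
  (3x^2 - 4y) + (-4x - 9y^2)·y' = 0,
so isolating y',
  dy/dx = -(3x^2 - 4y)/(-4x - 9y^2) = (3x^2 - 4y)/(4x + 9y^2)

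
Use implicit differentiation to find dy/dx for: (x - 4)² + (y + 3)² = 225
Apply d/dx to both sides, remembering that y depends on x. Each occurrence of y therefore brings in a y' = dy/dx via the chain rule.

With F(x, y) equal to the left-hand side minus the right, differentiate F term by term:
  d/dx[(x - 4)^2] = 2x - 8
  d/dx[(y + 3)^2] = 2·y'(y + 3)
  d/dx[-225] = 0
Adding these up, d/dx[F] = 0 becomes
  (2x - 8) + (2y + 6)·y' = 0,
so isolating y',
  dy/dx = -(2x - 8)/(2y + 6) = (4 - x)/(y + 3)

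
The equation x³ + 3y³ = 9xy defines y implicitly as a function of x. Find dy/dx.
Apply d/dx to both sides, remembering that y depends on x. Each occurrence of y therefore brings in a y' = dy/dx via the chain rule.

With F(x, y) equal to the left-hand side minus the right, differentiate F term by term:
  d/dx[x^3] = 3x^2
  d/dx[-9xy] = -9x·y' - 9y
  d/dx[3y^3] = 9y^2·y'
Adding these up, d/dx[F] = 0 becomes
  (3x^2 - 9y) + (-9x + 9y^2)·y' = 0,
so isolating y',
  dy/dx = -(3x^2 - 9y)/(-9x + 9y^2) = (x^2/3 - y)/(x - y^2)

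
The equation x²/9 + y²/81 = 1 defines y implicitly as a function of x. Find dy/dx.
Apply d/dx to both sides, remembering that y depends on x. Each occurrence of y therefore brings in a y' = dy/dx via the chain rule.

With F(x, y) equal to the left-hand side minus the right, differentiate F term by term:
  d/dx[x^2/9] = 2x/9
  d/dx[y^2/81] = 2y·y'/81
  d/dx[-1] = 0
Adding these up, d/dx[F] = 0 becomes
  (2x/9) + (2y/81)·y' = 0,
so isolating y',
  dy/dx = -(2x/9)/(2y/81) = -9x/y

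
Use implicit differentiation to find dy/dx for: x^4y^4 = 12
Differentiate the relation implicitly: treat y = y(x) and apply the chain rule, so every y-derivative picks up a y' = dy/dx factor.

With everything moved to the left-hand side, differentiate term by term:
  d/dx[x^4y^4] = 4x^4y^3·y' + 4x^3y^4
  d/dx[-12] = 0

Separating the contributions that come from x directly and those that come through y:
  without y':      4x^3y^4
  multiplying y':  4x^4y^3

so (4x^3y^4) + (4x^4y^3)·y' = 0, and therefore
  dy/dx = -(4x^3y^4)/(4x^4y^3) = -y/x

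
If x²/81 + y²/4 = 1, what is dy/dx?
Take d/dx of both sides. Since y is implicitly a function of x, the chain rule attaches a y' = dy/dx factor whenever we differentiate through y.

Set F(x, y) = (left side) − (right side), so the curve is F = 0. Differentiating each term of F:
  d/dx[x^2/81] = 2x/81
  d/dx[y^2/4] = y·y'/2
  d/dx[-1] = 0

Collecting, the y'-free part is the partial derivative in x and the y' coefficient is the partial derivative in y:
  ∂F/∂x = 2x/81
  ∂F/∂y = y/2

so d/dx[F(x, y(x))] = ∂F/∂x + (∂F/∂y)·y' = 0. Rearranging,
  dy/dx = -(∂F/∂x)/(∂F/∂y) = -(2x/81)/(y/2) = -4x/(81y)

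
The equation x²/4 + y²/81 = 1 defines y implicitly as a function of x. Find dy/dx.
Apply d/dx to both sides, remembering that y depends on x. Each occurrence of y therefore brings in a y' = dy/dx via the chain rule.

With F(x, y) equal to the left-hand side minus the right, differentiate F term by term:
  d/dx[x^2/4] = x/2
  d/dx[y^2/81] = 2y·y'/81
  d/dx[-1] = 0
Adding these up, d/dx[F] = 0 becomes
  (x/2) + (2y/81)·y' = 0,
so isolating y',
  dy/dx = -(x/2)/(2y/81) = -81x/(4y)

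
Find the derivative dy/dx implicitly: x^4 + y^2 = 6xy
Take d/dx of both sides. Since y is implicitly a function of x, the chain rule attaches a y' = dy/dx factor whenever we differentiate through y.

Set F(x, y) = (left side) − (right side), so the curve is F = 0. Differentiating each term of F:
  d/dx[x^4] = 4x^3
  d/dx[-6xy] = -6x·y' - 6y
  d/dx[y^2] = 2y·y'

Collecting, the y'-free part is the partial derivative in x and the y' coefficient is the partial derivative in y:
  ∂F/∂x = 4x^3 - 6y
  ∂F/∂y = -6x + 2y

so d/dx[F(x, y(x))] = ∂F/∂x + (∂F/∂y)·y' = 0. Rearranging,
  dy/dx = -(∂F/∂x)/(∂F/∂y) = -(4x^3 - 6y)/(-6x + 2y) = (2x^3 - 3y)/(3x - y)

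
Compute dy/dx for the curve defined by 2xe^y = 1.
Apply d/dx to both sides, remembering that y depends on x. Each occurrence of y therefore brings in a y' = dy/dx via the chain rule.

With F(x, y) equal to the left-hand side minus the right, differentiate F term by term:
  d/dx[2x·e^(y)] = 2x·y'·e^(y) + 2e^(y)
  d/dx[-1] = 0
Adding these up, d/dx[F] = 0 becomes
  (2e^(y)) + (2x·e^(y))·y' = 0,
so isolating y',
  dy/dx = -(2e^(y))/(2x·e^(y)) = -1/x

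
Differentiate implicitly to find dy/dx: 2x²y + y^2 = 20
Differentiate the relation implicitly: treat y = y(x) and apply the chain rule, so every y-derivative picks up a y' = dy/dx factor.

With everything moved to the left-hand side, differentiate term by term:
  d/dx[2x^2y] = 2x^2·y' + 4xy
  d/dx[y^2] = 2y·y'
  d/dx[-20] = 0

Separating the contributions that come from x directly and those that come through y:
  without y':      4xy
  multiplying y':  2x^2 + 2y

so (4xy) + (2x^2 + 2y)·y' = 0, and therefore
  dy/dx = -(4xy)/(2x^2 + 2y) = -2xy/(x^2 + y)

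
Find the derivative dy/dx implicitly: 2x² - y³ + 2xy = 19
Apply d/dx to both sides, remembering that y depends on x. Each occurrence of y therefore brings in a y' = dy/dx via the chain rule.

With F(x, y) equal to the left-hand side minus the right, differentiate F term by term:
  d/dx[2x^2] = 4x
  d/dx[2xy] = 2x·y' + 2y
  d/dx[-y^3] = -3y^2·y'
  d/dx[-19] = 0
Adding these up, d/dx[F] = 0 becomes
  (4x + 2y) + (2x - 3y^2)·y' = 0,
so isolating y',
  dy/dx = -(4x + 2y)/(2x - 3y^2) = 2(-2x - y)/(2x - 3y^2)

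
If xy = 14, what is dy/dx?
Take d/dx of both sides. Since y is implicitly a function of x, the chain rule attaches a y' = dy/dx factor whenever we differentiate through y.

Set F(x, y) = (left side) − (right side), so the curve is F = 0. Differentiating each term of F:
  d/dx[xy] = x·y' + y
  d/dx[-14] = 0

Collecting, the y'-free part is the partial derivative in x and the y' coefficient is the partial derivative in y:
  ∂F/∂x = y
  ∂F/∂y = x

so d/dx[F(x, y(x))] = ∂F/∂x + (∂F/∂y)·y' = 0. Rearranging,
  dy/dx = -(∂F/∂x)/(∂F/∂y) = -(y)/(x) = -y/x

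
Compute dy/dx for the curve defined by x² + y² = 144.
Take d/dx of both sides. Since y is implicitly a function of x, the chain rule attaches a y' = dy/dx factor whenever we differentiate through y.

Set F(x, y) = (left side) − (right side), so the curve is F = 0. Differentiating each term of F:
  d/dx[x^2] = 2x
  d/dx[y^2] = 2y·y'
  d/dx[-144] = 0

Collecting, the y'-free part is the partial derivative in x and the y' coefficient is the partial derivative in y:
  ∂F/∂x = 2x
  ∂F/∂y = 2y

so d/dx[F(x, y(x))] = ∂F/∂x + (∂F/∂y)·y' = 0. Rearranging,
  dy/dx = -(∂F/∂x)/(∂F/∂y) = -(2x)/(2y) = -x/y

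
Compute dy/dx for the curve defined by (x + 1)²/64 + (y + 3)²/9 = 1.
Apply d/dx to both sides, remembering that y depends on x. Each occurrence of y therefore brings in a y' = dy/dx via the chain rule.

With F(x, y) equal to the left-hand side minus the right, differentiate F term by term:
  d/dx[(x + 1)^2/64] = x/32 + 1/32
  d/dx[(y + 3)^2/9] = 2·y'(y + 3)/9
  d/dx[-1] = 0
Adding these up, d/dx[F] = 0 becomes
  (x/32 + 1/32) + (2y/9 + 2/3)·y' = 0,
so isolating y',
  dy/dx = -(x/32 + 1/32)/(2y/9 + 2/3)
        = -((x + 1)/32)/(2(y + 3)/9) = 9(-x - 1)/(64(y + 3))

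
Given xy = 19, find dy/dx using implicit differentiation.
Differentiate the relation implicitly: treat y = y(x) and apply the chain rule, so every y-derivative picks up a y' = dy/dx factor.

With everything moved to the left-hand side, differentiate term by term:
  d/dx[xy] = x·y' + y
  d/dx[-19] = 0

Separating the contributions that come from x directly and those that come through y:
  without y':      y
  multiplying y':  x

so (y) + (x)·y' = 0, and therefore
  dy/dx = -(y)/(x) = -y/x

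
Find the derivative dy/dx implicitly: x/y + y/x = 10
Differentiate both sides with respect to x, treating y as y(x). By the chain rule, any term containing y contributes a factor of y' = dy/dx when we differentiate it.

Move every term to one side and write the relation as F(x, y) = 0. Term by term,
  d/dx[x/y] = -x·y'/y^2 + 1/y
  d/dx[y/x] = y'/x - y/x^2
  d/dx[-10] = 0

The pieces without y' make up ∂F/∂x and the coefficient of y' is ∂F/∂y:
  ∂F/∂x = 1/y - y/x^2,
  ∂F/∂y = -x/y^2 + 1/x.

Since d/dx[F] = ∂F/∂x + (∂F/∂y)·y' = 0, solve for y':
  (∂F/∂y)·y' = -∂F/∂x
  dy/dx = -(∂F/∂x)/(∂F/∂y) = -(1/y - y/x^2)/(-x/y^2 + 1/x)
        = -((x - y)(x + y)/(x^2y))/(-(x - y)(x + y)/(xy^2)) = y/x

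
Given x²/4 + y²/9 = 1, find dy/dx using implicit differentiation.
Differentiate the relation implicitly: treat y = y(x) and apply the chain rule, so every y-derivative picks up a y' = dy/dx factor.

With everything moved to the left-hand side, differentiate term by term:
  d/dx[x^2/4] = x/2
  d/dx[y^2/9] = 2y·y'/9
  d/dx[-1] = 0

Separating the contributions that come from x directly and those that come through y:
  without y':      x/2
  multiplying y':  2y/9

so (x/2) + (2y/9)·y' = 0, and therefore
  dy/dx = -(x/2)/(2y/9) = -9x/(4y)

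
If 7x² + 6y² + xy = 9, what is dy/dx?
Take d/dx of both sides. Since y is implicitly a function of x, the chain rule attaches a y' = dy/dx factor whenever we differentiate through y.

Set F(x, y) = (left side) − (right side), so the curve is F = 0. Differentiating each term of F:
  d/dx[7x^2] = 14x
  d/dx[xy] = x·y' + y
  d/dx[6y^2] = 12y·y'
  d/dx[-9] = 0

Collecting, the y'-free part is the partial derivative in x and the y' coefficient is the partial derivative in y:
  ∂F/∂x = 14x + y
  ∂F/∂y = x + 12y

so d/dx[F(x, y(x))] = ∂F/∂x + (∂F/∂y)·y' = 0. Rearranging,
  dy/dx = -(∂F/∂x)/(∂F/∂y) = -(14x + y)/(x + 12y) = (-14x - y)/(x + 12y)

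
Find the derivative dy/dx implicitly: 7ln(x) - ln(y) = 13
Differentiate both sides with respect to x, treating y as y(x). By the chain rule, any term containing y contributes a factor of y' = dy/dx when we differentiate it.

Move every term to one side and write the relation as F(x, y) = 0. Term by term,
  d/dx[7ln(x)] = 7/x
  d/dx[-ln(y)] = -y'/y
  d/dx[-13] = 0

The pieces without y' make up ∂F/∂x and the coefficient of y' is ∂F/∂y:
  ∂F/∂x = 7/x,
  ∂F/∂y = -1/y.

Since d/dx[F] = ∂F/∂x + (∂F/∂y)·y' = 0, solve for y':
  (∂F/∂y)·y' = -∂F/∂x
  dy/dx = -(∂F/∂x)/(∂F/∂y) = -(7/x)/(-1/y) = 7y/x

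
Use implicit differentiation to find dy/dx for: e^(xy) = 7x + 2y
Differentiate both sides with respect to x, treating y as y(x). By the chain rule, any term containing y contributes a factor of y' = dy/dx when we differentiate it.

Move every term to one side and write the relation as F(x, y) = 0. Term by term,
  d/dx[-7x] = -7
  d/dx[-2y] = -2·y'
  d/dx[e^(xy)] = (x·y' + y)·e^(xy)

The pieces without y' make up ∂F/∂x and the coefficient of y' is ∂F/∂y:
  ∂F/∂x = y·e^(xy) - 7,
  ∂F/∂y = x·e^(xy) - 2.

Since d/dx[F] = ∂F/∂x + (∂F/∂y)·y' = 0, solve for y':
  (∂F/∂y)·y' = -∂F/∂x
  dy/dx = -(∂F/∂x)/(∂F/∂y) = -(y·e^(xy) - 7)/(x·e^(xy) - 2) = (-y·e^(xy) + 7)/(x·e^(xy) - 2)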